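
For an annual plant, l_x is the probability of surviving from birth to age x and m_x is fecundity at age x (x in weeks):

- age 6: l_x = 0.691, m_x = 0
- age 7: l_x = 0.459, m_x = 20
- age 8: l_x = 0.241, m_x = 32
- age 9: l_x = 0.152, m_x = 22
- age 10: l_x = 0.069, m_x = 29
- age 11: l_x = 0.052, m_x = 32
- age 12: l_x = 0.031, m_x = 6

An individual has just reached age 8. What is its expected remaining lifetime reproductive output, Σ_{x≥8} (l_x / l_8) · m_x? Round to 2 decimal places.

l_8 = 0.241. Conditional survival from age 8 to x is l_x / l_8.
  x=8: (0.241/0.241) × 32 = 32.0000
  x=9: (0.152/0.241) × 22 = 13.8755
  x=10: (0.069/0.241) × 29 = 8.3029
  x=11: (0.052/0.241) × 32 = 6.9046
  x=12: (0.031/0.241) × 6 = 0.7718
Sum = 32.0000 + 13.8755 + 8.3029 + 6.9046 + 0.7718 = 61.8548

61.85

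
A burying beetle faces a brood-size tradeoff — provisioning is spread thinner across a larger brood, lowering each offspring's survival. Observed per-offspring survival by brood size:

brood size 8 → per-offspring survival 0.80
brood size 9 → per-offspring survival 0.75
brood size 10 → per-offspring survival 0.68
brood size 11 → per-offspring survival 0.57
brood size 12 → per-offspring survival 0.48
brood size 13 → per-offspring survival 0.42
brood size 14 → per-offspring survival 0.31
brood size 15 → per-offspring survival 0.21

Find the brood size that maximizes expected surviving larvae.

Expected surviving larvae = c × s(c):
  c=8: 8 × 0.80 = 6.400
  c=9: 9 × 0.75 = 6.750
  c=10: 10 × 0.68 = 6.800
  c=11: 11 × 0.57 = 6.270
  c=12: 12 × 0.48 = 5.760
  c=13: 13 × 0.42 = 5.460
  c=14: 14 × 0.31 = 4.340
  c=15: 15 × 0.21 = 3.150
Maximum at c = 10 (6.800 surviving larvae).

10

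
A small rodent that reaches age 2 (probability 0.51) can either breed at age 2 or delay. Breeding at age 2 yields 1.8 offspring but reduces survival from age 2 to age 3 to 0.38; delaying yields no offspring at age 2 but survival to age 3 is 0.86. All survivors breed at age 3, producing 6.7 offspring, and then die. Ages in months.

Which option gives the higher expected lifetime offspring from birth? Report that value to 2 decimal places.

breed at age 2: R₀ = 0.51 × (1.8 + 0.38 × 6.7) = 0.51 × 4.3460 = 2.2165
delay to age 3: R₀ = 0.51 × (0.86 × 6.7) = 0.51 × 5.7620 = 2.9386
Higher: delay to age 3 (2.9386).

2.94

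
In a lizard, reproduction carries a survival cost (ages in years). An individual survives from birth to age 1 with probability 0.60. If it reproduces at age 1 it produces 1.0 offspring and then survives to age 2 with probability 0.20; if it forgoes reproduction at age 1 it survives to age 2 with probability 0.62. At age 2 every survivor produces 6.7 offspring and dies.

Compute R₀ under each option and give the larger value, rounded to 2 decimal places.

2.49

breed at age 1: R₀ = 0.60 × (1.0 + 0.20 × 6.7) = 0.60 × 2.3400 = 1.4040
delay to age 2: R₀ = 0.60 × (0.62 × 6.7) = 0.60 × 4.1540 = 2.4924
Higher: delay to age 2 (2.4924).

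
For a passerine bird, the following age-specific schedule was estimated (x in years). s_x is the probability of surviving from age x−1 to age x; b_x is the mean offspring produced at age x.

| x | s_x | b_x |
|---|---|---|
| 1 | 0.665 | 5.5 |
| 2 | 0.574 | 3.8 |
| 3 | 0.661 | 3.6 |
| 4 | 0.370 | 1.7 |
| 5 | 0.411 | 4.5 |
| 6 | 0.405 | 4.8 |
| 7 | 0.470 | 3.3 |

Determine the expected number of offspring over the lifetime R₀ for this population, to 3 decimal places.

6.446

Survivorship from birth: l_x = s_1·s_2·…·s_x.
  l_1 = 0.66500
  l_2 = 0.38171
  l_3 = 0.25231
  l_4 = 0.09335
  l_5 = 0.03837
  l_6 = 0.01554
  l_7 = 0.00730
R₀ = Σ l_x b_x:
  age 1: 0.66500 × 5.5 = 3.6575
  age 2: 0.38171 × 3.8 = 1.4505
  age 3: 0.25231 × 3.6 = 0.9083
  age 4: 0.09335 × 1.7 = 0.1587
  age 5: 0.03837 × 4.5 = 0.1727
  age 6: 0.01554 × 4.8 = 0.0746
  age 7: 0.00730 × 3.3 = 0.0241
R₀ = 3.6575 + 1.4505 + 0.9083 + 0.1587 + 0.1727 + 0.0746 + 0.0241 = 6.4464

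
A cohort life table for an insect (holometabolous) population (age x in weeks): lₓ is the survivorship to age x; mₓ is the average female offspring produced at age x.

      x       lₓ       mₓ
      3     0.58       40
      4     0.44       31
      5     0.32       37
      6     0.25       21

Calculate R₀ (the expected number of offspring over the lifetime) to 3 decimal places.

53.930

R₀ = Σ lₓ mₓ:
  age 3: 0.58 × 40 = 23.2000
  age 4: 0.44 × 31 = 13.6400
  age 5: 0.32 × 37 = 11.8400
  age 6: 0.25 × 21 = 5.2500
R₀ = 23.2000 + 13.6400 + 11.8400 + 5.2500 = 53.9300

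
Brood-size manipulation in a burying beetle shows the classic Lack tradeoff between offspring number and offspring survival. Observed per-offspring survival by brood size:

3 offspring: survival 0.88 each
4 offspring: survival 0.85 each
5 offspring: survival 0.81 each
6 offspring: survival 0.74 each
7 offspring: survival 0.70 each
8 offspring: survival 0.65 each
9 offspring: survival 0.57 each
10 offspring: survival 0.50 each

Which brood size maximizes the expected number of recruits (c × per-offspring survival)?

Expected recruits = c × s(c):
  c=3: 3 × 0.88 = 2.640
  c=4: 4 × 0.85 = 3.400
  c=5: 5 × 0.81 = 4.050
  c=6: 6 × 0.74 = 4.440
  c=7: 7 × 0.70 = 4.900
  c=8: 8 × 0.65 = 5.200
  c=9: 9 × 0.57 = 5.130
  c=10: 10 × 0.50 = 5.000
Maximum at c = 8 (5.200 recruits).

8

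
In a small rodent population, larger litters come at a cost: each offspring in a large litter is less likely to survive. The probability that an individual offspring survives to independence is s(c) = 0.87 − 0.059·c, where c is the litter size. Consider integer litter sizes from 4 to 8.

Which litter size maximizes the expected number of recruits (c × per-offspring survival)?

7

Expected recruits = c × s(c):
  c=4: 4 × 0.634 = 2.536
  c=5: 5 × 0.575 = 2.875
  c=6: 6 × 0.516 = 3.096
  c=7: 7 × 0.457 = 3.199
  c=8: 8 × 0.398 = 3.184
Maximum at c = 7 (3.199 recruits).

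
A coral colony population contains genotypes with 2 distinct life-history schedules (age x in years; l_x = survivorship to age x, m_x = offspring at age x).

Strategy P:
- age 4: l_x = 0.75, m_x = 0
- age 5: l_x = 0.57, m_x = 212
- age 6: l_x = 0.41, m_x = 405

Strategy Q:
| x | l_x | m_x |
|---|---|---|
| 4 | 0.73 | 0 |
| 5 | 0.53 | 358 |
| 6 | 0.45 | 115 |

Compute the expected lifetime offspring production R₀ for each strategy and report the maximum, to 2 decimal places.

286.89

Strategy P: R₀ = 0.75×0 + 0.57×212 + 0.41×405 = 286.8900
Strategy Q: R₀ = 0.73×0 + 0.53×358 + 0.45×115 = 241.4900
Highest R₀: strategy P with 286.8900.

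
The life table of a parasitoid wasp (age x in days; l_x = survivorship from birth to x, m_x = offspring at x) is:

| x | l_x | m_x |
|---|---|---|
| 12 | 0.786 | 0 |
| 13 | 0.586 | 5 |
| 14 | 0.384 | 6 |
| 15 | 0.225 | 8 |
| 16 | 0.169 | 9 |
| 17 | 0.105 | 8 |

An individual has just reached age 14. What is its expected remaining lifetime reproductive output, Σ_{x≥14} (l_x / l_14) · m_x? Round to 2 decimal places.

l_14 = 0.384. Conditional survival from age 14 to x is l_x / l_14.
  x=14: (0.384/0.384) × 6 = 6.0000
  x=15: (0.225/0.384) × 8 = 4.6875
  x=16: (0.169/0.384) × 9 = 3.9609
  x=17: (0.105/0.384) × 8 = 2.1875
Sum = 6.0000 + 4.6875 + 3.9609 + 2.1875 = 16.8359

16.84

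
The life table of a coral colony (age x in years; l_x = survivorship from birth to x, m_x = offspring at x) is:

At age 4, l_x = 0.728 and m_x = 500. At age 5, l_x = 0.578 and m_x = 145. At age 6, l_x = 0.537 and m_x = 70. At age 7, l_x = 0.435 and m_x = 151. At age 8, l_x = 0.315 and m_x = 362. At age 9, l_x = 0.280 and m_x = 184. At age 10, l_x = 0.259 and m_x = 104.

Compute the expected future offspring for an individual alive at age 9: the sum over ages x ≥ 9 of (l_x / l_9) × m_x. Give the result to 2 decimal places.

280.20

l_9 = 0.280. Conditional survival from age 9 to x is l_x / l_9.
  x=9: (0.280/0.280) × 184 = 184.0000
  x=10: (0.259/0.280) × 104 = 96.2000
Sum = 184.0000 + 96.2000 = 280.2000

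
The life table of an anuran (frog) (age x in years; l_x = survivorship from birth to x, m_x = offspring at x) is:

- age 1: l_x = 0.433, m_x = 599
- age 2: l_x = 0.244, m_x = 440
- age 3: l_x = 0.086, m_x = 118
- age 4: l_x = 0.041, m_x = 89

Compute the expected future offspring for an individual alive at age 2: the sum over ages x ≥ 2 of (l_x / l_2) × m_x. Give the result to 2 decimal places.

496.55

l_2 = 0.244. Conditional survival from age 2 to x is l_x / l_2.
  x=2: (0.244/0.244) × 440 = 440.0000
  x=3: (0.086/0.244) × 118 = 41.5902
  x=4: (0.041/0.244) × 89 = 14.9549
Sum = 440.0000 + 41.5902 + 14.9549 = 496.5451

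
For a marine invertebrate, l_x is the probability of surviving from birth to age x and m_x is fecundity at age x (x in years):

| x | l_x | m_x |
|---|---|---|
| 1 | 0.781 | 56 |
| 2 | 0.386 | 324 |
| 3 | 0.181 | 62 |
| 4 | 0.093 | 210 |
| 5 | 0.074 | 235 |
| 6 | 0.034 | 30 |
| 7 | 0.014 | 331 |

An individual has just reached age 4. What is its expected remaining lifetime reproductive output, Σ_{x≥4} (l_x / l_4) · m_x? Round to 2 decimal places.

457.78

l_4 = 0.093. Conditional survival from age 4 to x is l_x / l_4.
  x=4: (0.093/0.093) × 210 = 210.0000
  x=5: (0.074/0.093) × 235 = 186.9892
  x=6: (0.034/0.093) × 30 = 10.9677
  x=7: (0.014/0.093) × 331 = 49.8280
Sum = 210.0000 + 186.9892 + 10.9677 + 49.8280 = 457.7849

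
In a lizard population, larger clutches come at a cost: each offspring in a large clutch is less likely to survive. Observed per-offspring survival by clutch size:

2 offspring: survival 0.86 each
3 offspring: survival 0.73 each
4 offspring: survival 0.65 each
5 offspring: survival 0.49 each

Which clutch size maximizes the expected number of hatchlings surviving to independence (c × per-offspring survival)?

4

Expected hatchlings surviving to independence = c × s(c):
  c=2: 2 × 0.86 = 1.720
  c=3: 3 × 0.73 = 2.190
  c=4: 4 × 0.65 = 2.600
  c=5: 5 × 0.49 = 2.450
Maximum at c = 4 (2.600 hatchlings surviving to independence).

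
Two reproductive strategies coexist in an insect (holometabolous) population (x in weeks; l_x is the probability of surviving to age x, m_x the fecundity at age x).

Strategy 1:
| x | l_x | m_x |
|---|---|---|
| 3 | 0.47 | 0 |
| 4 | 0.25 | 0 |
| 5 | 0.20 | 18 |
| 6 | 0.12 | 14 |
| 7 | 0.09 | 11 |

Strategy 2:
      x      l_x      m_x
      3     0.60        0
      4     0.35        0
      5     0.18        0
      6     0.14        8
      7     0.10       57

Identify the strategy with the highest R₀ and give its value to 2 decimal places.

Strategy 1: R₀ = 0.47×0 + 0.25×0 + 0.20×18 + 0.12×14 + 0.09×11 = 6.2700
Strategy 2: R₀ = 0.60×0 + 0.35×0 + 0.18×0 + 0.14×8 + 0.10×57 = 6.8200
Highest R₀: strategy 2 with 6.8200.

6.82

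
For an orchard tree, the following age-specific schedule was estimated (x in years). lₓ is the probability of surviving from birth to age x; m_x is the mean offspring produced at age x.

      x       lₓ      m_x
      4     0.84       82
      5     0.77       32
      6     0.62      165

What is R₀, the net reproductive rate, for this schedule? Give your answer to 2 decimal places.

R₀ = Σ lₓ m_x:
  age 4: 0.84 × 82 = 68.8800
  age 5: 0.77 × 32 = 24.6400
  age 6: 0.62 × 165 = 102.3000
R₀ = 68.8800 + 24.6400 + 102.3000 = 195.8200

195.82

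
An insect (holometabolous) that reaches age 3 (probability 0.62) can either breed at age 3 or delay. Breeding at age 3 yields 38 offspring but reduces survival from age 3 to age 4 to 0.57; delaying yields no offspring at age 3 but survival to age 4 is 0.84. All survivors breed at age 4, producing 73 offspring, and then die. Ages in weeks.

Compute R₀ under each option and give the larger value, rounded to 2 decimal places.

breed at age 3: R₀ = 0.62 × (38 + 0.57 × 73) = 0.62 × 79.6100 = 49.3582
delay to age 4: R₀ = 0.62 × (0.84 × 73) = 0.62 × 61.3200 = 38.0184
Higher: breed at age 3 (49.3582).

49.36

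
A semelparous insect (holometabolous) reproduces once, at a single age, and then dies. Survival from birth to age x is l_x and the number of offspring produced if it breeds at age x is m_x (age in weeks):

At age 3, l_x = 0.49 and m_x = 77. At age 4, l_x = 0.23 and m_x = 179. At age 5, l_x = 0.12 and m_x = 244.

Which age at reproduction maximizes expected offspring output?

Expected offspring if breeding at age x = l_x × m_x:
  age 3: 0.49 × 77 = 37.730
  age 4: 0.23 × 179 = 41.170
  age 5: 0.12 × 244 = 29.280
Maximum at age 4 (41.170).

4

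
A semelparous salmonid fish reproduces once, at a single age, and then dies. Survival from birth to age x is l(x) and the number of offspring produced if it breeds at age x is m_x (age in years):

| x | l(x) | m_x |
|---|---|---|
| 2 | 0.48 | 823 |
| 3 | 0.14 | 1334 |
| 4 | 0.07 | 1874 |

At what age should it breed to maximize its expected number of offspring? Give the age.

Expected offspring if breeding at age x = l(x) × m_x:
  age 2: 0.48 × 823 = 395.040
  age 3: 0.14 × 1334 = 186.760
  age 4: 0.07 × 1874 = 131.180
Maximum at age 2 (395.040).

2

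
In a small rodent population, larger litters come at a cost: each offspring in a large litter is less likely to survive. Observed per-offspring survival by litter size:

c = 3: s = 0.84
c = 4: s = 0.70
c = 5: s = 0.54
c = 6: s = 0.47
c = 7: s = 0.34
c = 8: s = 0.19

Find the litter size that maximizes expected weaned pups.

Expected weaned pups = c × s(c):
  c=3: 3 × 0.84 = 2.520
  c=4: 4 × 0.70 = 2.800
  c=5: 5 × 0.54 = 2.700
  c=6: 6 × 0.47 = 2.820
  c=7: 7 × 0.34 = 2.380
  c=8: 8 × 0.19 = 1.520
Maximum at c = 6 (2.820 weaned pups).

6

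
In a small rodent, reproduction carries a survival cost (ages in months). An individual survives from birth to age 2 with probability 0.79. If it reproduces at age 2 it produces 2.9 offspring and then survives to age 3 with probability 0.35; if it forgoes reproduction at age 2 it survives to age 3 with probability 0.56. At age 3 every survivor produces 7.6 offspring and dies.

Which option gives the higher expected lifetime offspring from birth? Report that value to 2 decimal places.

4.39

breed at age 2: R₀ = 0.79 × (2.9 + 0.35 × 7.6) = 0.79 × 5.5600 = 4.3924
delay to age 3: R₀ = 0.79 × (0.56 × 7.6) = 0.79 × 4.2560 = 3.3622
Higher: breed at age 2 (4.3924).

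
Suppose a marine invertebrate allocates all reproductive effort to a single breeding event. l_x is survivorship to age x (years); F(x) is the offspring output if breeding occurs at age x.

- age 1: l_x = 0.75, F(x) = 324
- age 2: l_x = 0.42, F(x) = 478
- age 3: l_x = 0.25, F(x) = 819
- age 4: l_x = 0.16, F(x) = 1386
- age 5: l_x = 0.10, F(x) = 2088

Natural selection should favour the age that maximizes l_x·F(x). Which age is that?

1

Expected offspring if breeding at age x = l_x × F(x):
  age 1: 0.75 × 324 = 243.000
  age 2: 0.42 × 478 = 200.760
  age 3: 0.25 × 819 = 204.750
  age 4: 0.16 × 1386 = 221.760
  age 5: 0.10 × 2088 = 208.800
Maximum at age 1 (243.000).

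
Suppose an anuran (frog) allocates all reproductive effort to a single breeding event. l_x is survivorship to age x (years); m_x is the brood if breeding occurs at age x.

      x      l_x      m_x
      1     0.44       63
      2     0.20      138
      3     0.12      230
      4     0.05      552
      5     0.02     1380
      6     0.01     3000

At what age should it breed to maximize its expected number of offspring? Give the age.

6

Expected offspring if breeding at age x = l_x × m_x:
  age 1: 0.44 × 63 = 27.720
  age 2: 0.20 × 138 = 27.600
  age 3: 0.12 × 230 = 27.600
  age 4: 0.05 × 552 = 27.600
  age 5: 0.02 × 1380 = 27.600
  age 6: 0.01 × 3000 = 30.000
Maximum at age 6 (30.000).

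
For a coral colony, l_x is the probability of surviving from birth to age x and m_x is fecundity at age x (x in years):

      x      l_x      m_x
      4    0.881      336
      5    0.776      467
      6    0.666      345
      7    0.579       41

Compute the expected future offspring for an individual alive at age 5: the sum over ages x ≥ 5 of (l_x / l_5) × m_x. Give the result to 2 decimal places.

l_5 = 0.776. Conditional survival from age 5 to x is l_x / l_5.
  x=5: (0.776/0.776) × 467 = 467.0000
  x=6: (0.666/0.776) × 345 = 296.0954
  x=7: (0.579/0.776) × 41 = 30.5915
Sum = 467.0000 + 296.0954 + 30.5915 = 793.6869

793.69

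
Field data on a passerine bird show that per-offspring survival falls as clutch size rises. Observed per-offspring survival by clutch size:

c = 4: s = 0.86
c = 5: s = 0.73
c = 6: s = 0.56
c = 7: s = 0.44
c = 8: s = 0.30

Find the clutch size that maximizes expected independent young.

5

Expected independent young = c × s(c):
  c=4: 4 × 0.86 = 3.440
  c=5: 5 × 0.73 = 3.650
  c=6: 6 × 0.56 = 3.360
  c=7: 7 × 0.44 = 3.080
  c=8: 8 × 0.30 = 2.400
Maximum at c = 5 (3.650 independent young).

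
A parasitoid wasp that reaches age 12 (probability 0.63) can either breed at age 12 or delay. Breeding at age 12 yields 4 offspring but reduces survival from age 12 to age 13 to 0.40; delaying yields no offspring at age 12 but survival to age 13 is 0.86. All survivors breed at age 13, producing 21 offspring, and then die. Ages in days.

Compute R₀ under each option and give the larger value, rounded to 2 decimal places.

11.38

breed at age 12: R₀ = 0.63 × (4 + 0.40 × 21) = 0.63 × 12.4000 = 7.8120
delay to age 13: R₀ = 0.63 × (0.86 × 21) = 0.63 × 18.0600 = 11.3778
Higher: delay to age 13 (11.3778).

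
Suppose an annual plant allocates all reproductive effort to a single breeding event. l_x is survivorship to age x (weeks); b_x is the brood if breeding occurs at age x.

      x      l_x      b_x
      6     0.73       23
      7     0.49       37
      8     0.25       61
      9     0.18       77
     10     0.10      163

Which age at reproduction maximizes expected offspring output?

Expected offspring if breeding at age x = l_x × b_x:
  age 6: 0.73 × 23 = 16.790
  age 7: 0.49 × 37 = 18.130
  age 8: 0.25 × 61 = 15.250
  age 9: 0.18 × 77 = 13.860
  age 10: 0.10 × 163 = 16.300
Maximum at age 7 (18.130).

7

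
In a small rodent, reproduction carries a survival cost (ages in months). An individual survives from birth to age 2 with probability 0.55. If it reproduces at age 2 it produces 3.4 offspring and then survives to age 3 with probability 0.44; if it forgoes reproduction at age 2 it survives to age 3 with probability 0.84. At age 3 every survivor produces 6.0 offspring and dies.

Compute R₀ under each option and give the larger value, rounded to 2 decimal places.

3.32

breed at age 2: R₀ = 0.55 × (3.4 + 0.44 × 6.0) = 0.55 × 6.0400 = 3.3220
delay to age 3: R₀ = 0.55 × (0.84 × 6.0) = 0.55 × 5.0400 = 2.7720
Higher: breed at age 2 (3.3220).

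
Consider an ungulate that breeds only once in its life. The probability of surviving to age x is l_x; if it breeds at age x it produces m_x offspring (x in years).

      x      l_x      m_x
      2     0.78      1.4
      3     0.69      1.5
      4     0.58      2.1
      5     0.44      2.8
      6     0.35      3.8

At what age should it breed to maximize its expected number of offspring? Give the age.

6

Expected offspring if breeding at age x = l_x × m_x:
  age 2: 0.78 × 1.4 = 1.092
  age 3: 0.69 × 1.5 = 1.035
  age 4: 0.58 × 2.1 = 1.218
  age 5: 0.44 × 2.8 = 1.232
  age 6: 0.35 × 3.8 = 1.330
Maximum at age 6 (1.330).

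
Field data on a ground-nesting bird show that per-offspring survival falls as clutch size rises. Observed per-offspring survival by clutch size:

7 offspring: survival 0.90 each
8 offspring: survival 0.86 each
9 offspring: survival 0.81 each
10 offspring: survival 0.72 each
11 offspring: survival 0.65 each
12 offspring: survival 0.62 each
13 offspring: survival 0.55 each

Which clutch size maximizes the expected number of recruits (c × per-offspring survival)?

12

Expected recruits = c × s(c):
  c=7: 7 × 0.90 = 6.300
  c=8: 8 × 0.86 = 6.880
  c=9: 9 × 0.81 = 7.290
  c=10: 10 × 0.72 = 7.200
  c=11: 11 × 0.65 = 7.150
  c=12: 12 × 0.62 = 7.440
  c=13: 13 × 0.55 = 7.150
Maximum at c = 12 (7.440 recruits).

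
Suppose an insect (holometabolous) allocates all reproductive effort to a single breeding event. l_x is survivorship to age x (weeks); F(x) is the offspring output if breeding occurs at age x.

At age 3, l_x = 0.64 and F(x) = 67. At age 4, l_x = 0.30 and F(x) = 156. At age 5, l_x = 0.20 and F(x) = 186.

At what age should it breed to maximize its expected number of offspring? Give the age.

4

Expected offspring if breeding at age x = l_x × F(x):
  age 3: 0.64 × 67 = 42.880
  age 4: 0.30 × 156 = 46.800
  age 5: 0.20 × 186 = 37.200
Maximum at age 4 (46.800).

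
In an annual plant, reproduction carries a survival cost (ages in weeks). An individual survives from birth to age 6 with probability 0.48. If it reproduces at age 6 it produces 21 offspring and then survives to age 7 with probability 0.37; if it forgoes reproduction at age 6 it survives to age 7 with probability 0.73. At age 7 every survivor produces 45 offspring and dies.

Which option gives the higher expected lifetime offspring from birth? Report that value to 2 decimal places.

breed at age 6: R₀ = 0.48 × (21 + 0.37 × 45) = 0.48 × 37.6500 = 18.0720
delay to age 7: R₀ = 0.48 × (0.73 × 45) = 0.48 × 32.8500 = 15.7680
Higher: breed at age 6 (18.0720).

18.07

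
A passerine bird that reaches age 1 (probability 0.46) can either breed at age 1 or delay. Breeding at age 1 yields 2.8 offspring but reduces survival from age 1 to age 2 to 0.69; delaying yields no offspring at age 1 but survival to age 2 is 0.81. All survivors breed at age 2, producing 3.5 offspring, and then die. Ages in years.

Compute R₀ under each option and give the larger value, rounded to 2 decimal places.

breed at age 1: R₀ = 0.46 × (2.8 + 0.69 × 3.5) = 0.46 × 5.2150 = 2.3989
delay to age 2: R₀ = 0.46 × (0.81 × 3.5) = 0.46 × 2.8350 = 1.3041
Higher: breed at age 1 (2.3989).

2.40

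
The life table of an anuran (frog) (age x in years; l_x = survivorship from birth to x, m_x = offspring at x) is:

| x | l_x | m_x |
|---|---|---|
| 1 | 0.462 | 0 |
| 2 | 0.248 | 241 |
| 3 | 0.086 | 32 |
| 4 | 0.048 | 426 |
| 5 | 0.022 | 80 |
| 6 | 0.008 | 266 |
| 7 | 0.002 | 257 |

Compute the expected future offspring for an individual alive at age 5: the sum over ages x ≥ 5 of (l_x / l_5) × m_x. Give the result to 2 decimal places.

l_5 = 0.022. Conditional survival from age 5 to x is l_x / l_5.
  x=5: (0.022/0.022) × 80 = 80.0000
  x=6: (0.008/0.022) × 266 = 96.7273
  x=7: (0.002/0.022) × 257 = 23.3636
Sum = 80.0000 + 96.7273 + 23.3636 = 200.0909

200.09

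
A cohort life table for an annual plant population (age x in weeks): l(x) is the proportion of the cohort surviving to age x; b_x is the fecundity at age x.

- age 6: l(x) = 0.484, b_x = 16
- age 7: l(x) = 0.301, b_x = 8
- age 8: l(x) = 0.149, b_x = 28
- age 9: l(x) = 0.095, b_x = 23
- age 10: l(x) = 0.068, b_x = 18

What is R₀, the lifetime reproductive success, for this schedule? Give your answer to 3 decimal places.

R₀ = Σ l(x) b_x:
  age 6: 0.484 × 16 = 7.7440
  age 7: 0.301 × 8 = 2.4080
  age 8: 0.149 × 28 = 4.1720
  age 9: 0.095 × 23 = 2.1850
  age 10: 0.068 × 18 = 1.2240
R₀ = 7.7440 + 2.4080 + 4.1720 + 2.1850 + 1.2240 = 17.7330

17.733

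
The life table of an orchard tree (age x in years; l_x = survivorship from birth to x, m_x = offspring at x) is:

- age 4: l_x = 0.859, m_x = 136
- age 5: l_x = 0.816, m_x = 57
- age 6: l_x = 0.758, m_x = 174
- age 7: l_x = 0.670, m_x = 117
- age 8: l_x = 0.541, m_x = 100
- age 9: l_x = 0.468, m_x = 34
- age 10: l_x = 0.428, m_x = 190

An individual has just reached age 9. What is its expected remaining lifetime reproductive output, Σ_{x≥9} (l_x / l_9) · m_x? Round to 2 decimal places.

207.76

l_9 = 0.468. Conditional survival from age 9 to x is l_x / l_9.
  x=9: (0.468/0.468) × 34 = 34.0000
  x=10: (0.428/0.468) × 190 = 173.7607
Sum = 34.0000 + 173.7607 = 207.7607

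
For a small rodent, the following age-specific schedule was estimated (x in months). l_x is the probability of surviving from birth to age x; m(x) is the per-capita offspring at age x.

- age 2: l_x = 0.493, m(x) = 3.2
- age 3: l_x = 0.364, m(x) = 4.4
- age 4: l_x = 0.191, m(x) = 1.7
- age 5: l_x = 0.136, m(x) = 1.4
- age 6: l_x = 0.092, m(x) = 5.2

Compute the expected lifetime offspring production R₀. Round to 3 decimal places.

4.173

R₀ = Σ l_x m(x):
  age 2: 0.493 × 3.2 = 1.5776
  age 3: 0.364 × 4.4 = 1.6016
  age 4: 0.191 × 1.7 = 0.3247
  age 5: 0.136 × 1.4 = 0.1904
  age 6: 0.092 × 5.2 = 0.4784
R₀ = 1.5776 + 1.6016 + 0.3247 + 0.1904 + 0.4784 = 4.1727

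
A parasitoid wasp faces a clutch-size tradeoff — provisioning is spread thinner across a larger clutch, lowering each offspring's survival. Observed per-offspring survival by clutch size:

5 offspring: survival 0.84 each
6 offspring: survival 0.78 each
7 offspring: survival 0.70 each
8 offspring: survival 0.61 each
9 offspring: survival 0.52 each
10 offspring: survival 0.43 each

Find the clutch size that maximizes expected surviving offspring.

Expected surviving offspring = c × s(c):
  c=5: 5 × 0.84 = 4.200
  c=6: 6 × 0.78 = 4.680
  c=7: 7 × 0.70 = 4.900
  c=8: 8 × 0.61 = 4.880
  c=9: 9 × 0.52 = 4.680
  c=10: 10 × 0.43 = 4.300
Maximum at c = 7 (4.900 surviving offspring).

7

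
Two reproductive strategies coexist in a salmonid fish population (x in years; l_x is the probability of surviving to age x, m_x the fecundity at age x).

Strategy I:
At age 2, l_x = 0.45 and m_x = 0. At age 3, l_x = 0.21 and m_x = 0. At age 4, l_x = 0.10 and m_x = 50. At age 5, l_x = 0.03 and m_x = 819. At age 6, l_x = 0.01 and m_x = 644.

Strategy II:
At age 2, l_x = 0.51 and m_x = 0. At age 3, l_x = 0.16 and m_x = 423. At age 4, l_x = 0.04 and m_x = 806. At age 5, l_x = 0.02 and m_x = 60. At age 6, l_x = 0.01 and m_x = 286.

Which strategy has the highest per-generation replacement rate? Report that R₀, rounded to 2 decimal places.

Strategy I: R₀ = 0.45×0 + 0.21×0 + 0.10×50 + 0.03×819 + 0.01×644 = 36.0100
Strategy II: R₀ = 0.51×0 + 0.16×423 + 0.04×806 + 0.02×60 + 0.01×286 = 103.9800
Highest R₀: strategy II with 103.9800.

103.98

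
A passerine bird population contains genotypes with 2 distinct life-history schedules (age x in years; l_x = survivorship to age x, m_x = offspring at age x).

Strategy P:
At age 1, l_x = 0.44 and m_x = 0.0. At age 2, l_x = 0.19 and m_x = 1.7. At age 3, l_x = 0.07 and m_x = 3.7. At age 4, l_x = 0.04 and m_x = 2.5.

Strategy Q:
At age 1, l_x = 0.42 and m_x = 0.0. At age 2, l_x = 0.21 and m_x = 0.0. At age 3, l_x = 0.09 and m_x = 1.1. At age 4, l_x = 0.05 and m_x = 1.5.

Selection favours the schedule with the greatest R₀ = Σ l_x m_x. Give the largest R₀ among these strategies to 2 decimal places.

0.68

Strategy P: R₀ = 0.44×0.0 + 0.19×1.7 + 0.07×3.7 + 0.04×2.5 = 0.6820
Strategy Q: R₀ = 0.42×0.0 + 0.21×0.0 + 0.09×1.1 + 0.05×1.5 = 0.1740
Highest R₀: strategy P with 0.6820.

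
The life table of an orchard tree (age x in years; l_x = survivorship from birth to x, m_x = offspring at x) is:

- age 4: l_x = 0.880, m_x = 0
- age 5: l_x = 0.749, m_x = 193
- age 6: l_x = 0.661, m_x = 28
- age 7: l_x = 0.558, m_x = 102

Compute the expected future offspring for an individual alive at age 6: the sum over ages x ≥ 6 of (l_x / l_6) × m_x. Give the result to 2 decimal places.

l_6 = 0.661. Conditional survival from age 6 to x is l_x / l_6.
  x=6: (0.661/0.661) × 28 = 28.0000
  x=7: (0.558/0.661) × 102 = 86.1059
Sum = 28.0000 + 86.1059 = 114.1059

114.11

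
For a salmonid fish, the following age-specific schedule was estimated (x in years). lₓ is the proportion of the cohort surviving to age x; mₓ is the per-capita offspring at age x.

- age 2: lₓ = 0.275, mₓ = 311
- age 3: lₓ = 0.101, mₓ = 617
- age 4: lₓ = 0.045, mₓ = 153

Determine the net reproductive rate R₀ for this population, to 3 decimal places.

154.727

R₀ = Σ lₓ mₓ:
  age 2: 0.275 × 311 = 85.5250
  age 3: 0.101 × 617 = 62.3170
  age 4: 0.045 × 153 = 6.8850
R₀ = 85.5250 + 62.3170 + 6.8850 = 154.7270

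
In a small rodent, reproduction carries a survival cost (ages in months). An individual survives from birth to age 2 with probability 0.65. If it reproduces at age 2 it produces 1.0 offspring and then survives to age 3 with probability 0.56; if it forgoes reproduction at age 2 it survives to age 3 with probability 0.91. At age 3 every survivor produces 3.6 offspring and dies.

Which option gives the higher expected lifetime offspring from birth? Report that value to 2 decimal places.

2.13

breed at age 2: R₀ = 0.65 × (1.0 + 0.56 × 3.6) = 0.65 × 3.0160 = 1.9604
delay to age 3: R₀ = 0.65 × (0.91 × 3.6) = 0.65 × 3.2760 = 2.1294
Higher: delay to age 3 (2.1294).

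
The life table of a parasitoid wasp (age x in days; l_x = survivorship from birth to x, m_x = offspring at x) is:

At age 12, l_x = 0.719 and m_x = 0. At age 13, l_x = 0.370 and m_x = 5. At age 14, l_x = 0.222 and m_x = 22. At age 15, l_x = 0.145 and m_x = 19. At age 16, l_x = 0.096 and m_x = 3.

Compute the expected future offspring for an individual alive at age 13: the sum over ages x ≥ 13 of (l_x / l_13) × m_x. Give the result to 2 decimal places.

l_13 = 0.370. Conditional survival from age 13 to x is l_x / l_13.
  x=13: (0.370/0.370) × 5 = 5.0000
  x=14: (0.222/0.370) × 22 = 13.2000
  x=15: (0.145/0.370) × 19 = 7.4459
  x=16: (0.096/0.370) × 3 = 0.7784
Sum = 5.0000 + 13.2000 + 7.4459 + 0.7784 = 26.4243

26.42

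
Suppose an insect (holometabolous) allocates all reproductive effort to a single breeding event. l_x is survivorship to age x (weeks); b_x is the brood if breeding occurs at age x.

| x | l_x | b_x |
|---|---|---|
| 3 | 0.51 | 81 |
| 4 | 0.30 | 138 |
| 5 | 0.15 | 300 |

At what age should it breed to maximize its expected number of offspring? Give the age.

Expected offspring if breeding at age x = l_x × b_x:
  age 3: 0.51 × 81 = 41.310
  age 4: 0.30 × 138 = 41.400
  age 5: 0.15 × 300 = 45.000
Maximum at age 5 (45.000).

5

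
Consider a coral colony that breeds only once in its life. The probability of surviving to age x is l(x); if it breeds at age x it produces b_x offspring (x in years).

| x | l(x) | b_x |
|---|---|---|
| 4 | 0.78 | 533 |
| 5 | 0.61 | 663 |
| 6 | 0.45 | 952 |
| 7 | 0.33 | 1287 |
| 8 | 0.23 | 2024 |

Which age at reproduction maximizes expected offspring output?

Expected offspring if breeding at age x = l(x) × b_x:
  age 4: 0.78 × 533 = 415.740
  age 5: 0.61 × 663 = 404.430
  age 6: 0.45 × 952 = 428.400
  age 7: 0.33 × 1287 = 424.710
  age 8: 0.23 × 2024 = 465.520
Maximum at age 8 (465.520).

8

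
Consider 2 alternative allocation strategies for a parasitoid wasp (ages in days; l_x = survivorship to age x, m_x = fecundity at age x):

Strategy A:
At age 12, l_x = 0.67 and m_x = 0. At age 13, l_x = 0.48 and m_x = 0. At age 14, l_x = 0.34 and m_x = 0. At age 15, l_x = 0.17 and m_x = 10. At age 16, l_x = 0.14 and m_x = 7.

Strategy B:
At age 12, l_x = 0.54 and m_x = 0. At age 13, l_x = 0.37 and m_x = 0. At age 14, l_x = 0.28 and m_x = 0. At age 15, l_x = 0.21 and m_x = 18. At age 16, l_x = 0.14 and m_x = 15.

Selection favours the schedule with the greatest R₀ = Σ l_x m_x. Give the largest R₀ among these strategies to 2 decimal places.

Strategy A: R₀ = 0.67×0 + 0.48×0 + 0.34×0 + 0.17×10 + 0.14×7 = 2.6800
Strategy B: R₀ = 0.54×0 + 0.37×0 + 0.28×0 + 0.21×18 + 0.14×15 = 5.8800
Highest R₀: strategy B with 5.8800.

5.88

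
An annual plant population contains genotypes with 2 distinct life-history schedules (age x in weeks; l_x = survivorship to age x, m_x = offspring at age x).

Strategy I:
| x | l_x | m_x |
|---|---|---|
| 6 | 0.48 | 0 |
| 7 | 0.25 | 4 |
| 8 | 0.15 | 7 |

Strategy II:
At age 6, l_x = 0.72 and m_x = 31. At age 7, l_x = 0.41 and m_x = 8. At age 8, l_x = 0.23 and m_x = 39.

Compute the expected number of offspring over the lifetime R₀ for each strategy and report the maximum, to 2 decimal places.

34.57

Strategy I: R₀ = 0.48×0 + 0.25×4 + 0.15×7 = 2.0500
Strategy II: R₀ = 0.72×31 + 0.41×8 + 0.23×39 = 34.5700
Highest R₀: strategy II with 34.5700.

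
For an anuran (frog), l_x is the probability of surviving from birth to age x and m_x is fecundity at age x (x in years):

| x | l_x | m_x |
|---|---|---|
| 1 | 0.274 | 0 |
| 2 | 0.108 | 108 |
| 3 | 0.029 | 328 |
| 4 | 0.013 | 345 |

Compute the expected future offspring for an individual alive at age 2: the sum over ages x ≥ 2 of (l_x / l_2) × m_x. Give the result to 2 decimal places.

237.60

l_2 = 0.108. Conditional survival from age 2 to x is l_x / l_2.
  x=2: (0.108/0.108) × 108 = 108.0000
  x=3: (0.029/0.108) × 328 = 88.0741
  x=4: (0.013/0.108) × 345 = 41.5278
Sum = 108.0000 + 88.0741 + 41.5278 = 237.6019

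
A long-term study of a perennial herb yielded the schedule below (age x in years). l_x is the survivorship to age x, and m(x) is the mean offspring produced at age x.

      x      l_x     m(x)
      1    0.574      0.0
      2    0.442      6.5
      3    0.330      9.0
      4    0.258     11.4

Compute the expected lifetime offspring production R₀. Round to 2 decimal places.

8.78

R₀ = Σ l_x m(x):
  age 1: 0.574 × 0.0 = 0.0000
  age 2: 0.442 × 6.5 = 2.8730
  age 3: 0.330 × 9.0 = 2.9700
  age 4: 0.258 × 11.4 = 2.9412
R₀ = 0.0000 + 2.8730 + 2.9700 + 2.9412 = 8.7842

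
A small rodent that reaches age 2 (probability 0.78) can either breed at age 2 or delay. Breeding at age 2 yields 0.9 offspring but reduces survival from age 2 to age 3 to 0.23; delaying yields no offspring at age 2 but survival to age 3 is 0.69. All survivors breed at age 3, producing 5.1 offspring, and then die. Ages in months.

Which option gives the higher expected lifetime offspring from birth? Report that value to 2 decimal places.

2.74

breed at age 2: R₀ = 0.78 × (0.9 + 0.23 × 5.1) = 0.78 × 2.0730 = 1.6169
delay to age 3: R₀ = 0.78 × (0.69 × 5.1) = 0.78 × 3.5190 = 2.7448
Higher: delay to age 3 (2.7448).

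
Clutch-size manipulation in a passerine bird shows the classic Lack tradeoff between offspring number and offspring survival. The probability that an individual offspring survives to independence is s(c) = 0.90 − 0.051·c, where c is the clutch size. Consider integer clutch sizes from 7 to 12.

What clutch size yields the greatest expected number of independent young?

Expected independent young = c × s(c):
  c=7: 7 × 0.543 = 3.801
  c=8: 8 × 0.492 = 3.936
  c=9: 9 × 0.441 = 3.969
  c=10: 10 × 0.390 = 3.900
  c=11: 11 × 0.339 = 3.729
  c=12: 12 × 0.288 = 3.456
Maximum at c = 9 (3.969 independent young).

9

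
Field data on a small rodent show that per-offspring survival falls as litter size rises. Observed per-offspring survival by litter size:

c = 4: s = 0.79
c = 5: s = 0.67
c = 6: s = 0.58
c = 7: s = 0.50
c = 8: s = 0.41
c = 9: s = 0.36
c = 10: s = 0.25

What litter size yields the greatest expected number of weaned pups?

7

Expected weaned pups = c × s(c):
  c=4: 4 × 0.79 = 3.160
  c=5: 5 × 0.67 = 3.350
  c=6: 6 × 0.58 = 3.480
  c=7: 7 × 0.50 = 3.500
  c=8: 8 × 0.41 = 3.280
  c=9: 9 × 0.36 = 3.240
  c=10: 10 × 0.25 = 2.500
Maximum at c = 7 (3.500 weaned pups).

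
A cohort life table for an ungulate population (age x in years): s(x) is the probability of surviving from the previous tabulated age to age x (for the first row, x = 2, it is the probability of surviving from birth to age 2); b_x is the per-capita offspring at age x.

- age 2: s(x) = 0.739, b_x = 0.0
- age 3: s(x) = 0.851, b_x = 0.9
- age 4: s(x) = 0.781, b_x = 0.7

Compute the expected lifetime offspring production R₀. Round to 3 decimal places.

0.910

Survivorship from birth: l_x = s_2·s_3·…·s_x.
  l_2 = 0.73900
  l_3 = 0.62889
  l_4 = 0.49116
R₀ = Σ l_x b_x:
  age 2: 0.73900 × 0.0 = 0.0000
  age 3: 0.62889 × 0.9 = 0.5660
  age 4: 0.49116 × 0.7 = 0.3438
R₀ = 0.0000 + 0.5660 + 0.3438 = 0.9098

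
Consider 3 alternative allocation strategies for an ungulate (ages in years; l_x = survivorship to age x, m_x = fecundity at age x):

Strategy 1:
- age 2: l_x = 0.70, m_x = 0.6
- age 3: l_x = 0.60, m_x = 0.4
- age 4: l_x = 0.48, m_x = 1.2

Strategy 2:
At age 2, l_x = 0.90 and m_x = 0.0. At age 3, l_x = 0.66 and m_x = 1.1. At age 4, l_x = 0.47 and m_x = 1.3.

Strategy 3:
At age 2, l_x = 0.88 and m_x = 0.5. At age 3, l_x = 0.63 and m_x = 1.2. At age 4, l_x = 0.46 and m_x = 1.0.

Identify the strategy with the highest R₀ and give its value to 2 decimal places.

Strategy 1: R₀ = 0.70×0.6 + 0.60×0.4 + 0.48×1.2 = 1.2360
Strategy 2: R₀ = 0.90×0.0 + 0.66×1.1 + 0.47×1.3 = 1.3370
Strategy 3: R₀ = 0.88×0.5 + 0.63×1.2 + 0.46×1.0 = 1.6560
Highest R₀: strategy 3 with 1.6560.

1.66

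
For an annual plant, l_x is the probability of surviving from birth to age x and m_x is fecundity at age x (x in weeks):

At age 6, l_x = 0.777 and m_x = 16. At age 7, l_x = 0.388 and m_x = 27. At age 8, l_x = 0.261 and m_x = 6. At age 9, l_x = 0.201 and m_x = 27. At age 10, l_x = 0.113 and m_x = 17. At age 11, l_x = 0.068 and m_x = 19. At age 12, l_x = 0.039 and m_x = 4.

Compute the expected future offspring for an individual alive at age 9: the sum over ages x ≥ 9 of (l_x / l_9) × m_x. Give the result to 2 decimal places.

43.76

l_9 = 0.201. Conditional survival from age 9 to x is l_x / l_9.
  x=9: (0.201/0.201) × 27 = 27.0000
  x=10: (0.113/0.201) × 17 = 9.5572
  x=11: (0.068/0.201) × 19 = 6.4279
  x=12: (0.039/0.201) × 4 = 0.7761
Sum = 27.0000 + 9.5572 + 6.4279 + 0.7761 = 43.7612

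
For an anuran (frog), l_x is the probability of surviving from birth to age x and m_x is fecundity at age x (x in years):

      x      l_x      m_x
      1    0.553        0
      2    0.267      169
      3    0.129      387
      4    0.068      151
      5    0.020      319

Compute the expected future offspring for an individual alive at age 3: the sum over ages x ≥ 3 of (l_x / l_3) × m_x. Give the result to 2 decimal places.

l_3 = 0.129. Conditional survival from age 3 to x is l_x / l_3.
  x=3: (0.129/0.129) × 387 = 387.0000
  x=4: (0.068/0.129) × 151 = 79.5969
  x=5: (0.020/0.129) × 319 = 49.4574
Sum = 387.0000 + 79.5969 + 49.4574 = 516.0543

516.05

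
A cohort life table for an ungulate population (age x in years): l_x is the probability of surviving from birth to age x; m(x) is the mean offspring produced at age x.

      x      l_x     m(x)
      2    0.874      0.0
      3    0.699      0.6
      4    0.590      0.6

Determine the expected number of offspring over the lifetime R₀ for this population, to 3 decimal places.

R₀ = Σ l_x m(x):
  age 2: 0.874 × 0.0 = 0.0000
  age 3: 0.699 × 0.6 = 0.4194
  age 4: 0.590 × 0.6 = 0.3540
R₀ = 0.0000 + 0.4194 + 0.3540 = 0.7734

0.773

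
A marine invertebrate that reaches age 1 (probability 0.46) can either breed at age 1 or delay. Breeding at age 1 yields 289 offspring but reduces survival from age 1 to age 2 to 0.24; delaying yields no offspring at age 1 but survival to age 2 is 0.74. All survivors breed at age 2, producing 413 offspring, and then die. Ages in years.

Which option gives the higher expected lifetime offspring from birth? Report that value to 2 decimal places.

breed at age 1: R₀ = 0.46 × (289 + 0.24 × 413) = 0.46 × 388.1200 = 178.5352
delay to age 2: R₀ = 0.46 × (0.74 × 413) = 0.46 × 305.6200 = 140.5852
Higher: breed at age 1 (178.5352).

178.54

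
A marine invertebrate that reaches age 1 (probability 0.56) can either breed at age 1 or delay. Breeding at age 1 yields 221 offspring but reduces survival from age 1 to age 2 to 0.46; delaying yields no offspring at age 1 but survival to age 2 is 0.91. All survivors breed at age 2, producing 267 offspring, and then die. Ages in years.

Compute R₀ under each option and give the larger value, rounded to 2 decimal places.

192.54

breed at age 1: R₀ = 0.56 × (221 + 0.46 × 267) = 0.56 × 343.8200 = 192.5392
delay to age 2: R₀ = 0.56 × (0.91 × 267) = 0.56 × 242.9700 = 136.0632
Higher: breed at age 1 (192.5392).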